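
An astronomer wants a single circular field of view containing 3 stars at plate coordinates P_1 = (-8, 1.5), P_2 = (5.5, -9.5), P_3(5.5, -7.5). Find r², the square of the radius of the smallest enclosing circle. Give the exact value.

Side lengths²: P_1P_2² = 303.25, P_1P_3² = 263.25, P_2P_3² = 4.
Since P_1P_2² = 303.25 ≥ 263.25 + 4 = 267.25, the angle opposite P_1P_2 is not acute, so the smallest enclosing circle has P_1P_2 as diameter.
Centre = midpoint of P_1P_2 = (-1.25, -4), r² = 303.25/4 = 75.8125.

75.8125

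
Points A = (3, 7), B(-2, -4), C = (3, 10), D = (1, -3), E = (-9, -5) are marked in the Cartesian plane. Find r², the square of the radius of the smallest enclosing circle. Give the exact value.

By Welzl's lemma the MEC is supported by two points (diametrically opposite) or three points (on a circumcircle).
The farthest pair is C–E with squared distance 369. The circle on this segment as diameter has centre (-3, 2.5) and r² = 369/4 = 92.25.
Check A: distance² to centre = 56.25 ≤ 92.25, so it lies inside.
All remaining points lie in this disk, and no smaller disk contains both endpoints, so this is the minimum enclosing circle.

92.25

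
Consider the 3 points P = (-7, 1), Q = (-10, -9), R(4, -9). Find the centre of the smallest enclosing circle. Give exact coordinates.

Side lengths²: PQ² = 109, PR² = 221, QR² = 196.
Since PR² = 221 < 196 + 109 = 305, the triangle is acute, so the smallest enclosing circle is the circumcircle.
Circumcentre = (-3, -5.65), r² = 60.2225.
Centre = (-3, -5.65).

(-3, -5.65)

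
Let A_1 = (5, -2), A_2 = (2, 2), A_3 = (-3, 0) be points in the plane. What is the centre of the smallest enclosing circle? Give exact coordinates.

(1, -1)

Side lengths²: A_1A_2² = 25, A_1A_3² = 68, A_2A_3² = 29.
Since A_1A_3² = 68 ≥ 29 + 25 = 54, the angle opposite A_1A_3 is not acute, so the smallest enclosing circle has A_1A_3 as diameter.
Centre = midpoint of A_1A_3 = (1, -1), r² = 68/4 = 17.
Centre = (1, -1).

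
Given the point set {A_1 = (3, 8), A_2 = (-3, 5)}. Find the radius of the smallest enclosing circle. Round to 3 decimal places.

3.354

The smallest circle enclosing two points has them as diameter endpoints.
Centre = midpoint = (0, 6.5); r² = |A_1A_2|²/4 = 45/4 = 11.25.
r = √(11.25) ≈ 3.354.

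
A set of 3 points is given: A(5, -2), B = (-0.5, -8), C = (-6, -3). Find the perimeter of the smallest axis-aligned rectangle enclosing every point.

Width = max x − min x = 5 − (-6) = 11.
Height = max y − min y = -2 − (-8) = 6.
Perimeter = 2(11 + 6) = 34.

34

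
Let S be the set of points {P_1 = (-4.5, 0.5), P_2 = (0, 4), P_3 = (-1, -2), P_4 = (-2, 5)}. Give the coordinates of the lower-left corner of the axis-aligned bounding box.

x-range [-4.5, 0], y-range [-2, 5].
The lower-left corner is (-4.5, -2).

(-4.5, -2)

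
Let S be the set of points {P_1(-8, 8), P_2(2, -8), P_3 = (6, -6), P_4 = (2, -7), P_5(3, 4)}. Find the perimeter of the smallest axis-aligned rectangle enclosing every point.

Width = max x − min x = 6 − (-8) = 14.
Height = max y − min y = 8 − (-8) = 16.
Perimeter = 2(14 + 16) = 60.

60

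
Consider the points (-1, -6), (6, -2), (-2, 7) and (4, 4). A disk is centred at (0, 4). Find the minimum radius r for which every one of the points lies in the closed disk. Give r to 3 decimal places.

10.050

The required radius is the distance from (0, 4) to the farthest point.
Squared distances: 101, 72, 13, 16.
Maximum is 101, attained at (-1, -6).
r = √101 ≈ 10.050.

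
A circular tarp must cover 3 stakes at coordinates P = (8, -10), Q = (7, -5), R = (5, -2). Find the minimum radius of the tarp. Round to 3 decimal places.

Side lengths²: PQ² = 26, PR² = 73, QR² = 13.
Since PR² = 73 ≥ 26 + 13 = 39, the angle opposite PR is not acute, so the smallest enclosing circle has PR as diameter.
Centre = midpoint of PR = (6.5, -6), r² = 73/4 = 18.25.
r = √(18.25) ≈ 4.272.

4.272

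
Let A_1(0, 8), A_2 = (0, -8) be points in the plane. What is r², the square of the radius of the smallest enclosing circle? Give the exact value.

The smallest circle enclosing two points has them as diameter endpoints.
Centre = midpoint = (0, 0); r² = |A_1A_2|²/4 = 256/4 = 64.

64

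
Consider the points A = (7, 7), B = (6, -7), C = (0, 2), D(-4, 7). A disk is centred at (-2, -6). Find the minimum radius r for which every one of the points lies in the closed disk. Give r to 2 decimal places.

The required radius is the distance from (-2, -6) to the farthest point.
Squared distances: 250, 65, 68, 173.
Maximum is 250, attained at A.
r = √250 ≈ 15.81.

15.81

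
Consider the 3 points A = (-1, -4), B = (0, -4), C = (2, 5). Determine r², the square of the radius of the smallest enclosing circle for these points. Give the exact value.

Side lengths²: AB² = 1, AC² = 90, BC² = 85.
Since AC² = 90 ≥ 85 + 1 = 86, the angle opposite AC is not acute, so the smallest enclosing circle has AC as diameter.
Centre = midpoint of AC = (0.5, 0.5), r² = 90/4 = 22.5.

22.5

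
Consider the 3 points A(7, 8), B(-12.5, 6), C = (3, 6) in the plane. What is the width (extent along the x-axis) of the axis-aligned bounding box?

19.5

max x = 7, min x = -12.5, so width = 19.5.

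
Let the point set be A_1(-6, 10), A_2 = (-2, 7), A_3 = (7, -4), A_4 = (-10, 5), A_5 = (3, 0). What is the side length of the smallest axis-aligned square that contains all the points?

The bounding box has width 17 and height 14.
An axis-aligned square enclosing the set must have side ≥ max(width, height).
So the minimum side is max(17, 14) = 17.

17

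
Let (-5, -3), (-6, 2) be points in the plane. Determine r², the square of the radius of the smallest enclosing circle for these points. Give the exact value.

The smallest circle enclosing two points has them as diameter endpoints.
Centre = midpoint = (-5.5, -0.5); r² = |(-5, -3)−(-6, 2)|²/4 = 26/4 = 6.5.

6.5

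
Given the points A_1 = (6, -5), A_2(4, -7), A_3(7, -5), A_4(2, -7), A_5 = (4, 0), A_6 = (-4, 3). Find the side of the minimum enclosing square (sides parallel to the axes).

11

The bounding box has width 11 and height 10.
An axis-aligned square enclosing the set must have side ≥ max(width, height).
So the minimum side is max(11, 10) = 11.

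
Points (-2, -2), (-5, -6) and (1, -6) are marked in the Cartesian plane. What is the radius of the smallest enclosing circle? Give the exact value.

3.125

Call the three points A, B, C in the order given.
Side lengths²: AB² = 25, AC² = 25, BC² = 36.
Since BC² = 36 < 25 + 25 = 50, the triangle is acute, so the smallest enclosing circle is the circumcircle.
Circumcentre = (-2, -5.125), r² = 9.765625.
r = √(9.765625) = 3.125.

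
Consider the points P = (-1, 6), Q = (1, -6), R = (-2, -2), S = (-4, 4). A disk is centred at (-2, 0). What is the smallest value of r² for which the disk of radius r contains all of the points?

The required radius is the distance from (-2, 0) to the farthest point.
Squared distances: 37, 45, 4, 20.
Maximum is 45, attained at Q.

45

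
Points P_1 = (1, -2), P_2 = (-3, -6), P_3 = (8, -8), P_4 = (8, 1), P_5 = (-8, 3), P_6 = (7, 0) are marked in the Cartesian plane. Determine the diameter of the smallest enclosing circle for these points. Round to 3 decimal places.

The minimum enclosing circle of a finite set is fixed by two of the points (as a diameter) or three (as a circumcircle).
The farthest pair is P_3–P_5 with squared distance 377. The circle on this segment as diameter has centre (0, -2.5) and r² = 377/4 = 94.25.
Check P_1: distance² to centre = 1.25 ≤ 94.25, so it lies inside.
All remaining points lie in this disk, and no smaller disk contains both endpoints, so this is the minimum enclosing circle.
Diameter = 2r = 2√(94.25) ≈ 19.416.

19.416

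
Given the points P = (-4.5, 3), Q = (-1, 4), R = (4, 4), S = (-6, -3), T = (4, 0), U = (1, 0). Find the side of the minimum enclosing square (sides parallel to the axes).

10

The bounding box has width 10 and height 7.
An axis-aligned square enclosing the set must have side ≥ max(width, height).
So the minimum side is max(10, 7) = 10.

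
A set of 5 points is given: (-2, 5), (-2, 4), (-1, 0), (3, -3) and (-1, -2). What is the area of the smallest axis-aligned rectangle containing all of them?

x ranges over [-2, 3], width 5.
y ranges over [-3, 5], height 8.
Area = 5 × 8 = 40.

40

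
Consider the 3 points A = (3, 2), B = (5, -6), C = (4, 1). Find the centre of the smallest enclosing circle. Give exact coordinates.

Side lengths²: AB² = 68, AC² = 2, BC² = 50.
Since AB² = 68 ≥ 50 + 2 = 52, the angle opposite AB is not acute, so the smallest enclosing circle has AB as diameter.
Centre = midpoint of AB = (4, -2), r² = 68/4 = 17.
Centre = (4, -2).

(4, -2)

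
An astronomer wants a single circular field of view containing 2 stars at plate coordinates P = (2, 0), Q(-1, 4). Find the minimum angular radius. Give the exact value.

The smallest circle enclosing two points has them as diameter endpoints.
Centre = midpoint = (0.5, 2); r² = |PQ|²/4 = 25/4 = 6.25.
r = √(6.25) = 2.5.

2.5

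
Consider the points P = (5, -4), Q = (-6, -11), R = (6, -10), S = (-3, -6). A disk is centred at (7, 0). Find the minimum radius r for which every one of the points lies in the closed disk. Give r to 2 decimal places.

The required radius is the distance from (7, 0) to the farthest point.
Squared distances: 20, 290, 101, 136.
Maximum is 290, attained at Q.
r = √290 ≈ 17.03.

17.03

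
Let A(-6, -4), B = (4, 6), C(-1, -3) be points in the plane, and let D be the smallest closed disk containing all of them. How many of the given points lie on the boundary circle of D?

2

Side lengths²: AB² = 200, AC² = 26, BC² = 106.
Since AB² = 200 ≥ 106 + 26 = 132, the angle opposite AB is not acute, so the smallest enclosing circle has AB as diameter.
Centre = midpoint of AB = (-1, 1), r² = 200/4 = 50.
The points at distance exactly r from the centre are A, B — 2 points.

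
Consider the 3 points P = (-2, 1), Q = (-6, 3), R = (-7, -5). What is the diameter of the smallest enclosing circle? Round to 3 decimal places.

8.282

Side lengths²: PQ² = 20, PR² = 61, QR² = 65.
Since QR² = 65 < 61 + 20 = 81, the triangle is acute, so the smallest enclosing circle is the circumcircle.
Circumcentre = (-189/34, -19/17), r² = 19825/1156.
Diameter = 2r = 2√(19825/1156) ≈ 8.282.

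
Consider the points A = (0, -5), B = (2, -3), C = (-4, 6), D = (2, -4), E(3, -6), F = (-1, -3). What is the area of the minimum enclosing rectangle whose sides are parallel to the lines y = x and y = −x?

In coordinates u = x + y, v = x − y the rectangle is axis-aligned; the map (x,y)→(u,v) scales areas by 2.
u-values: -5, -1, 2, -2, -3, -4; range = 2 − (-5) = 7.
v-values: 5, 5, -10, 6, 9, 2; range = 9 − (-10) = 19.
Area = (7 × 19) / 2 = 66.5.

66.5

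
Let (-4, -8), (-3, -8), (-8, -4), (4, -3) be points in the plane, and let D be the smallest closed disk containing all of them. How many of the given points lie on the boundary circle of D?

The minimum enclosing circle of a finite set is fixed by two of the points (as a diameter) or three (as a circumcircle).
The farthest pair is (-8, -4)–(4, -3) with squared distance 145. The circle on this segment as diameter has centre (-2, -3.5) and r² = 145/4 = 36.25.
Check (-4, -8): distance² to centre = 24.25 ≤ 36.25, so it lies inside.
All remaining points lie in this disk, and no smaller disk contains both endpoints, so this is the minimum enclosing circle.
The points at distance exactly r from the centre are (-8, -4), (4, -3) — 2 points.

2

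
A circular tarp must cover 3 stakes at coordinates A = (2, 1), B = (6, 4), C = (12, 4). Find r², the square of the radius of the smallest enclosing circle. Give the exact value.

Side lengths²: AB² = 25, AC² = 109, BC² = 36.
Since AC² = 109 ≥ 36 + 25 = 61, the angle opposite AC is not acute, so the smallest enclosing circle has AC as diameter.
Centre = midpoint of AC = (7, 2.5), r² = 109/4 = 27.25.

27.25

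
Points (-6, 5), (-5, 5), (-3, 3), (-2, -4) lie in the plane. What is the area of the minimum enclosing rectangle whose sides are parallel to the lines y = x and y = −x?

In coordinates u = x + y, v = x − y the rectangle is axis-aligned; the map (x,y)→(u,v) scales areas by 2.
u-values: -1, 0, 0, -6; range = 0 − (-6) = 6.
v-values: -11, -10, -6, 2; range = 2 − (-11) = 13.
Area = (6 × 13) / 2 = 39.

39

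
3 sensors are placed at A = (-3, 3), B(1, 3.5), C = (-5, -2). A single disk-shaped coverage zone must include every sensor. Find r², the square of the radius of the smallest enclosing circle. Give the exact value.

16.5625

Side lengths²: AB² = 16.25, AC² = 29, BC² = 66.25.
Since BC² = 66.25 ≥ 29 + 16.25 = 45.25, the angle opposite BC is not acute, so the smallest enclosing circle has BC as diameter.
Centre = midpoint of BC = (-2, 0.75), r² = 66.25/4 = 16.5625.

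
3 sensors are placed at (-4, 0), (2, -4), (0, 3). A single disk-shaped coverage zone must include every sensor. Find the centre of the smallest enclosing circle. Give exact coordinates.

Call the three points A, B, C in the order given.
Side lengths²: AB² = 52, AC² = 25, BC² = 53.
Since BC² = 53 < 52 + 25 = 77, the triangle is acute, so the smallest enclosing circle is the circumcircle.
Circumcentre = (-4/17, -29/34), r² = 17225/1156.
Centre = (-4/17, -29/34).

(-4/17, -29/34)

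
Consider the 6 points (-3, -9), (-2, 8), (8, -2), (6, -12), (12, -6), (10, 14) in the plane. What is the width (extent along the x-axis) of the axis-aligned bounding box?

15

max x = 12, min x = -3, so width = 15.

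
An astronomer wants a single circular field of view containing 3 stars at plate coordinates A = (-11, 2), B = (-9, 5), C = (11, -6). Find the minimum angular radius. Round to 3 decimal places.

Side lengths²: AB² = 13, AC² = 548, BC² = 521.
Since AC² = 548 ≥ 521 + 13 = 534, the angle opposite AC is not acute, so the smallest enclosing circle has AC as diameter.
Centre = midpoint of AC = (0, -2), r² = 548/4 = 137.
r = √137 ≈ 11.705.

11.705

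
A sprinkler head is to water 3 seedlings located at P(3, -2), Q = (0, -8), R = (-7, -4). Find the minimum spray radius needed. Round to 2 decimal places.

5.11

Side lengths²: PQ² = 45, PR² = 104, QR² = 65.
Since PR² = 104 < 65 + 45 = 110, the triangle is acute, so the smallest enclosing circle is the circumcircle.
Circumcentre = (-35/18, -59/18), r² = 4225/162.
r = √(4225/162) ≈ 5.11.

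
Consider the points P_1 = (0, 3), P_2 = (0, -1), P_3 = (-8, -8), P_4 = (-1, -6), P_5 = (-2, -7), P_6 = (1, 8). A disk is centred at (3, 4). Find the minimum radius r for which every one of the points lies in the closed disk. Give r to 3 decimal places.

The required radius is the distance from (3, 4) to the farthest point.
Squared distances: 10, 34, 265, 116, 146, 20.
Maximum is 265, attained at P_3.
r = √265 ≈ 16.279.

16.279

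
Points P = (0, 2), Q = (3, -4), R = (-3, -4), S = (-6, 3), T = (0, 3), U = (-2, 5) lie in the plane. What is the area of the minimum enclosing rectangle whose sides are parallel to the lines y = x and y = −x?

In coordinates u = x + y, v = x − y the rectangle is axis-aligned; the map (x,y)→(u,v) scales areas by 2.
u-values: 2, -1, -7, -3, 3, 3; range = 3 − (-7) = 10.
v-values: -2, 7, 1, -9, -3, -7; range = 7 − (-9) = 16.
Area = (10 × 16) / 2 = 80.

80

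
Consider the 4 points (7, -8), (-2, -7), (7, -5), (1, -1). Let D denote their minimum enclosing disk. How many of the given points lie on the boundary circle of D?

3

A smallest enclosing disk is always determined by at most three of the input points on its boundary.
The minimum enclosing circle is determined by three boundary points: (7, -8), (-2, -7), (1, -1).
Their circumcentre is (103/38, -213/38) with r² = 17425/722.
The farthest remaining point (7, -5) is at distance² 13549/722 ≤ 17425/722.
The points at distance exactly r from the centre are (7, -8), (-2, -7), (1, -1) — 3 points.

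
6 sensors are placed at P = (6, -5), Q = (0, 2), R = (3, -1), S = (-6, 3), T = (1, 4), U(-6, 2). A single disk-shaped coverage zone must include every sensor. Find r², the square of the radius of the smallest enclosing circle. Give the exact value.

The farthest pair is P–S with squared distance 208. The circle on this segment as diameter has centre (0, -1) and r² = 208/4 = 52.
Check Q: distance² to centre = 9 ≤ 52, so it lies inside.
All remaining points lie in this disk, and no smaller disk contains both endpoints, so this is the minimum enclosing circle.

52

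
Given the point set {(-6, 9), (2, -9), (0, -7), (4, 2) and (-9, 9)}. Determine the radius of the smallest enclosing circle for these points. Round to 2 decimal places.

By Welzl's lemma the MEC is supported by two points (diametrically opposite) or three points (on a circumcircle).
The farthest pair is (2, -9)–(-9, 9) with squared distance 445. The circle on this segment as diameter has centre (-3.5, 0) and r² = 445/4 = 111.25.
Check (-6, 9): distance² to centre = 87.25 ≤ 111.25, so it lies inside.
All remaining points lie in this disk, and no smaller disk contains both endpoints, so this is the minimum enclosing circle.
r = √(111.25) ≈ 10.55.

10.55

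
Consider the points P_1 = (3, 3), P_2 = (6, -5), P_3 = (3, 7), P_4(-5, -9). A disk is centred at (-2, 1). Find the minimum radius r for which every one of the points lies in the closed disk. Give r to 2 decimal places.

10.44

The required radius is the distance from (-2, 1) to the farthest point.
Squared distances: 29, 100, 61, 109.
Maximum is 109, attained at P_4.
r = √109 ≈ 10.44.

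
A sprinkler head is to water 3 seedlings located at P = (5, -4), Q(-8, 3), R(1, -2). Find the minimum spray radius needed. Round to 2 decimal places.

Side lengths²: PQ² = 218, PR² = 20, QR² = 106.
Since PQ² = 218 ≥ 106 + 20 = 126, the angle opposite PQ is not acute, so the smallest enclosing circle has PQ as diameter.
Centre = midpoint of PQ = (-1.5, -0.5), r² = 218/4 = 54.5.
r = √(54.5) ≈ 7.38.

7.38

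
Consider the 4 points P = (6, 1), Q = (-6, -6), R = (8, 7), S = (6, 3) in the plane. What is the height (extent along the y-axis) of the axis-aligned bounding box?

13

max y = 7, min y = -6, so height = 13.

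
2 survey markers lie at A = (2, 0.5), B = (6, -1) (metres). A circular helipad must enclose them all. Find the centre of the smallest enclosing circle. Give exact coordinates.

(4, -0.25)

The smallest circle enclosing two points has them as diameter endpoints.
Centre = midpoint = (4, -0.25); r² = |AB|²/4 = 18.25/4 = 4.5625.
Centre = (4, -0.25).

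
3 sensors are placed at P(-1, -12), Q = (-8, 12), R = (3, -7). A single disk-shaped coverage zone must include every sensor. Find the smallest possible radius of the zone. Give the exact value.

12.5

Side lengths²: PQ² = 625, PR² = 41, QR² = 482.
Since PQ² = 625 ≥ 482 + 41 = 523, the angle opposite PQ is not acute, so the smallest enclosing circle has PQ as diameter.
Centre = midpoint of PQ = (-4.5, 0), r² = 625/4 = 156.25.
r = √(156.25) = 12.5.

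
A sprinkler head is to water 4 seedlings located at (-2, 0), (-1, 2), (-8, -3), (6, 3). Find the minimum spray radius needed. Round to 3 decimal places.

7.616

A smallest enclosing disk is always determined by at most three of the input points on its boundary.
The farthest pair is (-8, -3)–(6, 3) with squared distance 232. The circle on this segment as diameter has centre (-1, 0) and r² = 232/4 = 58.
Check (-2, 0): distance² to centre = 1 ≤ 58, so it lies inside.
All remaining points lie in this disk, and no smaller disk contains both endpoints, so this is the minimum enclosing circle.
r = √58 ≈ 7.616.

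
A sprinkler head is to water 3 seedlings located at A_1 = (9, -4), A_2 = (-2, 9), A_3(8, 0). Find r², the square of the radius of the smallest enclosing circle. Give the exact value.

Side lengths²: A_1A_2² = 290, A_1A_3² = 17, A_2A_3² = 181.
Since A_1A_2² = 290 ≥ 181 + 17 = 198, the angle opposite A_1A_2 is not acute, so the smallest enclosing circle has A_1A_2 as diameter.
Centre = midpoint of A_1A_2 = (3.5, 2.5), r² = 290/4 = 72.5.

72.5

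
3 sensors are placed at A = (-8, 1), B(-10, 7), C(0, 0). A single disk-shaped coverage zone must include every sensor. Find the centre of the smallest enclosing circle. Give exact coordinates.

Side lengths²: AB² = 40, AC² = 65, BC² = 149.
Since BC² = 149 ≥ 65 + 40 = 105, the angle opposite BC is not acute, so the smallest enclosing circle has BC as diameter.
Centre = midpoint of BC = (-5, 3.5), r² = 149/4 = 37.25.
Centre = (-5, 3.5).

(-5, 3.5)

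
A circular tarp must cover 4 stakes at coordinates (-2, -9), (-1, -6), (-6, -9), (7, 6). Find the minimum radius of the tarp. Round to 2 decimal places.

9.92

The minimum enclosing circle of a finite set is fixed by two of the points (as a diameter) or three (as a circumcircle).
The farthest pair is (-6, -9)–(7, 6) with squared distance 394. The circle on this segment as diameter has centre (0.5, -1.5) and r² = 394/4 = 98.5.
Check (-2, -9): distance² to centre = 62.5 ≤ 98.5, so it lies inside.
All remaining points lie in this disk, and no smaller disk contains both endpoints, so this is the minimum enclosing circle.
r = √(98.5) ≈ 9.92.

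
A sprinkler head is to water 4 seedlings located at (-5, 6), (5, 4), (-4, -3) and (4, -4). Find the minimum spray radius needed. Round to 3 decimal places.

A smallest enclosing disk is always determined by at most three of the input points on its boundary.
The farthest pair is (-5, 6)–(4, -4) with squared distance 181. The circle on this segment as diameter has centre (-0.5, 1) and r² = 181/4 = 45.25.
Check (5, 4): distance² to centre = 39.25 ≤ 45.25, so it lies inside.
All remaining points lie in this disk, and no smaller disk contains both endpoints, so this is the minimum enclosing circle.
r = √(45.25) ≈ 6.727.

6.727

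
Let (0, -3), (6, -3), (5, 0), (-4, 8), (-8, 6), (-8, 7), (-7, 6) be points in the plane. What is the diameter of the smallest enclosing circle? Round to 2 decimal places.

17.20

The minimum enclosing circle of a finite set is fixed by two of the points (as a diameter) or three (as a circumcircle).
The farthest pair is (6, -3)–(-8, 7) with squared distance 296. The circle on this segment as diameter has centre (-1, 2) and r² = 296/4 = 74.
Check (0, -3): distance² to centre = 26 ≤ 74, so it lies inside.
All remaining points lie in this disk, and no smaller disk contains both endpoints, so this is the minimum enclosing circle.
Diameter = 2r = 2√74 ≈ 17.20.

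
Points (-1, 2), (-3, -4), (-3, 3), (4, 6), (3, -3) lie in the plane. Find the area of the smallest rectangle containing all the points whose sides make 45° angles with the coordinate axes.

102

In coordinates u = x + y, v = x − y the rectangle is axis-aligned; the map (x,y)→(u,v) scales areas by 2.
u-values: 1, -7, 0, 10, 0; range = 10 − (-7) = 17.
v-values: -3, 1, -6, -2, 6; range = 6 − (-6) = 12.
Area = (17 × 12) / 2 = 102.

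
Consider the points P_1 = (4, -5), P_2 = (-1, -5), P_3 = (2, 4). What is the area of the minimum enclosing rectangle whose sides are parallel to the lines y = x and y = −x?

In coordinates u = x + y, v = x − y the rectangle is axis-aligned; the map (x,y)→(u,v) scales areas by 2.
u-values: -1, -6, 6; range = 6 − (-6) = 12.
v-values: 9, 4, -2; range = 9 − (-2) = 11.
Area = (12 × 11) / 2 = 66.

66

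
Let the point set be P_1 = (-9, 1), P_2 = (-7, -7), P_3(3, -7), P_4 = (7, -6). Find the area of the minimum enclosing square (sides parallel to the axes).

256

The bounding box has width 16 and height 8.
An axis-aligned square enclosing the set must have side ≥ max(width, height).
So the minimum side is max(16, 8) = 16.
Area = 16² = 256.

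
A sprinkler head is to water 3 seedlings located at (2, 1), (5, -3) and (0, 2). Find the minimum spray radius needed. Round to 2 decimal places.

3.54

Call the three points A, B, C in the order given.
Side lengths²: AB² = 25, AC² = 5, BC² = 50.
Since BC² = 50 ≥ 25 + 5 = 30, the angle opposite BC is not acute, so the smallest enclosing circle has BC as diameter.
Centre = midpoint of BC = (2.5, -0.5), r² = 50/4 = 12.5.
r = √(12.5) ≈ 3.54.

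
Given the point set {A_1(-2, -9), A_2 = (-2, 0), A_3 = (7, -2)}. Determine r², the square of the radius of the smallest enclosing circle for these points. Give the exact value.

Side lengths²: A_1A_2² = 81, A_1A_3² = 130, A_2A_3² = 85.
Since A_1A_3² = 130 < 85 + 81 = 166, the triangle is acute, so the smallest enclosing circle is the circumcircle.
Circumcentre = (31/18, -4.5), r² = 5525/162.

5525/162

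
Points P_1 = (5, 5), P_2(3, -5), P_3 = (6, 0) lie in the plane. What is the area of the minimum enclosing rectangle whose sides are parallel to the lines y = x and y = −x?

48

In coordinates u = x + y, v = x − y the rectangle is axis-aligned; the map (x,y)→(u,v) scales areas by 2.
u-values: 10, -2, 6; range = 10 − (-2) = 12.
v-values: 0, 8, 6; range = 8 − 0 = 8.
Area = (12 × 8) / 2 = 48.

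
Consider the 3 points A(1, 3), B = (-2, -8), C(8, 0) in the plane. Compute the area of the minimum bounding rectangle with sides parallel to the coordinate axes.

x ranges over [-2, 8], width 10.
y ranges over [-8, 3], height 11.
Area = 10 × 11 = 110.

110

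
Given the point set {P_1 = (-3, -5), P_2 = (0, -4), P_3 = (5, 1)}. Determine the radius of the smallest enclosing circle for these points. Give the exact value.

5

Side lengths²: P_1P_2² = 10, P_1P_3² = 100, P_2P_3² = 50.
Since P_1P_3² = 100 ≥ 50 + 10 = 60, the angle opposite P_1P_3 is not acute, so the smallest enclosing circle has P_1P_3 as diameter.
Centre = midpoint of P_1P_3 = (1, -2), r² = 100/4 = 25.
r = √25 = 5.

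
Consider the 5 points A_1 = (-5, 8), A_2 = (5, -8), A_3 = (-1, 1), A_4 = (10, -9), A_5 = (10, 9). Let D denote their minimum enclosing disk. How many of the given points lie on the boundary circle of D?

A smallest enclosing disk is always determined by at most three of the input points on its boundary.
The minimum enclosing circle is determined by three boundary points: A_1, A_4, A_5.
Their circumcentre is (46/15, 0) with r² = 29041/225.
The farthest remaining point A_2 is at distance² 15241/225 ≤ 29041/225.
The points at distance exactly r from the centre are A_1, A_4, A_5 — 3 points.

3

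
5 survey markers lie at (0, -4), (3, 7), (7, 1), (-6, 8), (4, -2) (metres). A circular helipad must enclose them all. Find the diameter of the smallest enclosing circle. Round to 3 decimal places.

A smallest enclosing disk is always determined by at most three of the input points on its boundary.
The minimum enclosing circle is determined by three boundary points: (0, -4), (7, 1), (-6, 8).
Their circumcentre is (-1/19, 66/19) with r² = 20165/361.
The farthest remaining point (4, -2) is at distance² 16745/361 ≤ 20165/361.
Diameter = 2r = 2√(20165/361) ≈ 14.948.

14.948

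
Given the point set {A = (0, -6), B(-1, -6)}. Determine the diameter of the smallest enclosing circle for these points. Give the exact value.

1

The smallest circle enclosing two points has them as diameter endpoints.
Centre = midpoint = (-0.5, -6); r² = |AB|²/4 = 1/4 = 0.25.
Diameter = 2r = 2√(0.25) = 1.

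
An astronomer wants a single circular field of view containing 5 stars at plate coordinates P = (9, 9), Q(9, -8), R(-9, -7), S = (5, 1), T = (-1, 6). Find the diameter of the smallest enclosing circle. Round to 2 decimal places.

24.12

By Welzl's lemma the MEC is supported by two points (diametrically opposite) or three points (on a circumcircle).
The minimum enclosing circle is determined by three boundary points: P, Q, R.
Their circumcentre is (4/9, 0.5) with r² = 47125/324.
The farthest remaining point T is at distance² 10477/324 ≤ 47125/324.
Diameter = 2r = 2√(47125/324) ≈ 24.12.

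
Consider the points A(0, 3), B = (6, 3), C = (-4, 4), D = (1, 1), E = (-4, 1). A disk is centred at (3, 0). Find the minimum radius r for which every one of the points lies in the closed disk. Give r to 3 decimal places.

8.062

The required radius is the distance from (3, 0) to the farthest point.
Squared distances: 18, 18, 65, 5, 50.
Maximum is 65, attained at C.
r = √65 ≈ 8.062.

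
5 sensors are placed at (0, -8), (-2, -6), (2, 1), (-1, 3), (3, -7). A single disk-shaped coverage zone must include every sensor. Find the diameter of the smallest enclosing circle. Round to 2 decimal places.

11.06

The minimum enclosing circle is determined by three boundary points: (0, -8), (-1, 3), (3, -7).
Their circumcentre is (-3/17, -42/17) with r² = 8845/289.
The farthest remaining point (2, 1) is at distance² 4850/289 ≤ 8845/289.
Diameter = 2r = 2√(8845/289) ≈ 11.06.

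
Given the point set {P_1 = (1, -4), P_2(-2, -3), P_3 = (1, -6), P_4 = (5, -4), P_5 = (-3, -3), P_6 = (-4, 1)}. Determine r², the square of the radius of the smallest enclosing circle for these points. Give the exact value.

By Welzl's lemma the MEC is supported by two points (diametrically opposite) or three points (on a circumcircle).
The farthest pair is P_4–P_6 with squared distance 106. The circle on this segment as diameter has centre (0.5, -1.5) and r² = 106/4 = 26.5.
Check P_1: distance² to centre = 6.5 ≤ 26.5, so it lies inside.
All remaining points lie in this disk, and no smaller disk contains both endpoints, so this is the minimum enclosing circle.

26.5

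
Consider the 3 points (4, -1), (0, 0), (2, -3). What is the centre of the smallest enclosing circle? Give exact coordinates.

(1.9, -0.9)

Call the three points A, B, C in the order given.
Side lengths²: AB² = 17, AC² = 8, BC² = 13.
Since AB² = 17 < 13 + 8 = 21, the triangle is acute, so the smallest enclosing circle is the circumcircle.
Circumcentre = (1.9, -0.9), r² = 4.42.
Centre = (1.9, -0.9).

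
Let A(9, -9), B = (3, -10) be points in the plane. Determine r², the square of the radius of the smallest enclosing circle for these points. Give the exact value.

The smallest circle enclosing two points has them as diameter endpoints.
Centre = midpoint = (6, -9.5); r² = |AB|²/4 = 37/4 = 9.25.

9.25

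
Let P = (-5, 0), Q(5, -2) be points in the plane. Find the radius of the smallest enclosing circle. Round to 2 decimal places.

The smallest circle enclosing two points has them as diameter endpoints.
Centre = midpoint = (0, -1); r² = |PQ|²/4 = 104/4 = 26.
r = √26 ≈ 5.10.

5.10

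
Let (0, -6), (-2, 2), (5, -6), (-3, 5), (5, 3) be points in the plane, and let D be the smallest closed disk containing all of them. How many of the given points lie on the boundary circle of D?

2

The minimum enclosing circle of a finite set is fixed by two of the points (as a diameter) or three (as a circumcircle).
The farthest pair is (5, -6)–(-3, 5) with squared distance 185. The circle on this segment as diameter has centre (1, -0.5) and r² = 185/4 = 46.25.
Check (0, -6): distance² to centre = 31.25 ≤ 46.25, so it lies inside.
All remaining points lie in this disk, and no smaller disk contains both endpoints, so this is the minimum enclosing circle.
The points at distance exactly r from the centre are (5, -6), (-3, 5) — 2 points.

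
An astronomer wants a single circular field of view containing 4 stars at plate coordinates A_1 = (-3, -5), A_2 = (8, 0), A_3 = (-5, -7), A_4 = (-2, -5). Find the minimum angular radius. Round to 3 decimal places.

The farthest pair is A_2–A_3 with squared distance 218. The circle on this segment as diameter has centre (1.5, -3.5) and r² = 218/4 = 54.5.
Check A_1: distance² to centre = 22.5 ≤ 54.5, so it lies inside.
All remaining points lie in this disk, and no smaller disk contains both endpoints, so this is the minimum enclosing circle.
r = √(54.5) ≈ 7.382.

7.382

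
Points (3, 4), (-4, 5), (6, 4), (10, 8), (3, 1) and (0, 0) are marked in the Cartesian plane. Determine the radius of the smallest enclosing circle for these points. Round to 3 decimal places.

A smallest enclosing disk is always determined by at most three of the input points on its boundary.
The farthest pair is (-4, 5)–(10, 8) with squared distance 205. The circle on this segment as diameter has centre (3, 6.5) and r² = 205/4 = 51.25.
Check (3, 4): distance² to centre = 6.25 ≤ 51.25, so it lies inside.
All remaining points lie in this disk, and no smaller disk contains both endpoints, so this is the minimum enclosing circle.
r = √(51.25) ≈ 7.159.

7.159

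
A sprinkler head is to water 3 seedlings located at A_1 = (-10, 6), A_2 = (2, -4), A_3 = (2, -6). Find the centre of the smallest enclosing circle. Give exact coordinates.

(-4, 0)

Side lengths²: A_1A_2² = 244, A_1A_3² = 288, A_2A_3² = 4.
Since A_1A_3² = 288 ≥ 244 + 4 = 248, the angle opposite A_1A_3 is not acute, so the smallest enclosing circle has A_1A_3 as diameter.
Centre = midpoint of A_1A_3 = (-4, 0), r² = 288/4 = 72.
Centre = (-4, 0).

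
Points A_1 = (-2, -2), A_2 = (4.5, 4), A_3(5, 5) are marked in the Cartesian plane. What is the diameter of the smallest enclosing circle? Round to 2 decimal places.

9.90

Side lengths²: A_1A_2² = 78.25, A_1A_3² = 98, A_2A_3² = 1.25.
Since A_1A_3² = 98 ≥ 78.25 + 1.25 = 79.5, the angle opposite A_1A_3 is not acute, so the smallest enclosing circle has A_1A_3 as diameter.
Centre = midpoint of A_1A_3 = (1.5, 1.5), r² = 98/4 = 24.5.
Diameter = 2r = 2√(24.5) ≈ 9.90.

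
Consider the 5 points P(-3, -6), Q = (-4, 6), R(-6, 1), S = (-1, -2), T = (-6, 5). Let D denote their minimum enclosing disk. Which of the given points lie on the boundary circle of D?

P, Q

The farthest pair is P–Q with squared distance 145. The circle on this segment as diameter has centre (-3.5, 0) and r² = 145/4 = 36.25.
Check R: distance² to centre = 7.25 ≤ 36.25, so it lies inside.
All remaining points lie in this disk, and no smaller disk contains both endpoints, so this is the minimum enclosing circle.
The points at distance exactly r from the centre are P, Q — 2 points.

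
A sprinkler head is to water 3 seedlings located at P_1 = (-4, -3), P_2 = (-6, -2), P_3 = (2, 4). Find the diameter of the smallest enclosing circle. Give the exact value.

Side lengths²: P_1P_2² = 5, P_1P_3² = 85, P_2P_3² = 100.
Since P_2P_3² = 100 ≥ 85 + 5 = 90, the angle opposite P_2P_3 is not acute, so the smallest enclosing circle has P_2P_3 as diameter.
Centre = midpoint of P_2P_3 = (-2, 1), r² = 100/4 = 25.
Diameter = 2r = 2√25 = 10.

10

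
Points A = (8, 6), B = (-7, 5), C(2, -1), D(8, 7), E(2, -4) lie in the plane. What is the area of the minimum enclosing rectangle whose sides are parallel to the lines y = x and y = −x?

In coordinates u = x + y, v = x − y the rectangle is axis-aligned; the map (x,y)→(u,v) scales areas by 2.
u-values: 14, -2, 1, 15, -2; range = 15 − (-2) = 17.
v-values: 2, -12, 3, 1, 6; range = 6 − (-12) = 18.
Area = (17 × 18) / 2 = 153.

153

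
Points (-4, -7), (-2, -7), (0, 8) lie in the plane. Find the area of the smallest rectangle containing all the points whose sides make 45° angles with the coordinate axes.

In coordinates u = x + y, v = x − y the rectangle is axis-aligned; the map (x,y)→(u,v) scales areas by 2.
u-values: -11, -9, 8; range = 8 − (-11) = 19.
v-values: 3, 5, -8; range = 5 − (-8) = 13.
Area = (19 × 13) / 2 = 123.5.

123.5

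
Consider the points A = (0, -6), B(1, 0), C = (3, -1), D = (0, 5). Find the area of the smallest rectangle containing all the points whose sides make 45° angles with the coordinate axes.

60.5

In coordinates u = x + y, v = x − y the rectangle is axis-aligned; the map (x,y)→(u,v) scales areas by 2.
u-values: -6, 1, 2, 5; range = 5 − (-6) = 11.
v-values: 6, 1, 4, -5; range = 6 − (-5) = 11.
Area = (11 × 11) / 2 = 60.5.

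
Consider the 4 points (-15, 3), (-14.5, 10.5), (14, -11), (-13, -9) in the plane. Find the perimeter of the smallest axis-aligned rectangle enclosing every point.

101

Width = max x − min x = 14 − (-15) = 29.
Height = max y − min y = 10.5 − (-11) = 21.5.
Perimeter = 2(29 + 21.5) = 101.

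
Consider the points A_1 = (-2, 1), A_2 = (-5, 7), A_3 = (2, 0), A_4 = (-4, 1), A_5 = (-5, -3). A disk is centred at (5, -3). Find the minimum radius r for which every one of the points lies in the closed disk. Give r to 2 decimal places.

14.14

The required radius is the distance from (5, -3) to the farthest point.
Squared distances: 65, 200, 18, 97, 100.
Maximum is 200, attained at A_2.
r = √200 ≈ 14.14.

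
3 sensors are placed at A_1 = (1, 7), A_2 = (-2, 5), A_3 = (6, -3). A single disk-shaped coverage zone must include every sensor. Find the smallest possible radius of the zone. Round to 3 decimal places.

5.701

Side lengths²: A_1A_2² = 13, A_1A_3² = 125, A_2A_3² = 128.
Since A_2A_3² = 128 < 125 + 13 = 138, the triangle is acute, so the smallest enclosing circle is the circumcircle.
Circumcentre = (2.5, 1.5), r² = 32.5.
r = √(32.5) ≈ 5.701.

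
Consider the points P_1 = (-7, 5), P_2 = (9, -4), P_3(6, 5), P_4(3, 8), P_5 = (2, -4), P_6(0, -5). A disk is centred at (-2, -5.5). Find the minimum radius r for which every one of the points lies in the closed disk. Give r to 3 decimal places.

14.396

The required radius is the distance from (-2, -5.5) to the farthest point.
Squared distances: 135.25, 123.25, 174.25, 207.25, 18.25, 4.25.
Maximum is 207.25, attained at P_4.
r = √(207.25) ≈ 14.396.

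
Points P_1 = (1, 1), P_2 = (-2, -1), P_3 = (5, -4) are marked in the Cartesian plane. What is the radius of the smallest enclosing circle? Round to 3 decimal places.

3.808

Side lengths²: P_1P_2² = 13, P_1P_3² = 41, P_2P_3² = 58.
Since P_2P_3² = 58 ≥ 41 + 13 = 54, the angle opposite P_2P_3 is not acute, so the smallest enclosing circle has P_2P_3 as diameter.
Centre = midpoint of P_2P_3 = (1.5, -2.5), r² = 58/4 = 14.5.
r = √(14.5) ≈ 3.808.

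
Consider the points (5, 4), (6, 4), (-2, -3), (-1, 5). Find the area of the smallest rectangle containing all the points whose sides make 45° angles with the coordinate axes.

In coordinates u = x + y, v = x − y the rectangle is axis-aligned; the map (x,y)→(u,v) scales areas by 2.
u-values: 9, 10, -5, 4; range = 10 − (-5) = 15.
v-values: 1, 2, 1, -6; range = 2 − (-6) = 8.
Area = (15 × 8) / 2 = 60.

60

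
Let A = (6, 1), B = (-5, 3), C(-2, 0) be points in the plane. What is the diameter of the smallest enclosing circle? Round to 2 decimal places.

11.18

Side lengths²: AB² = 125, AC² = 65, BC² = 18.
Since AB² = 125 ≥ 65 + 18 = 83, the angle opposite AB is not acute, so the smallest enclosing circle has AB as diameter.
Centre = midpoint of AB = (0.5, 2), r² = 125/4 = 31.25.
Diameter = 2r = 2√(31.25) ≈ 11.18.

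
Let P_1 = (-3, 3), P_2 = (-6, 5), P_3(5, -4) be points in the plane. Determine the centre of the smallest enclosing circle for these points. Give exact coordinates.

Side lengths²: P_1P_2² = 13, P_1P_3² = 113, P_2P_3² = 202.
Since P_2P_3² = 202 ≥ 113 + 13 = 126, the angle opposite P_2P_3 is not acute, so the smallest enclosing circle has P_2P_3 as diameter.
Centre = midpoint of P_2P_3 = (-0.5, 0.5), r² = 202/4 = 50.5.
Centre = (-0.5, 0.5).

(-0.5, 0.5)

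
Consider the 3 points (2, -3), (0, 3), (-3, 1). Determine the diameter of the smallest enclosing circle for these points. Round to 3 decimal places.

Call the three points A, B, C in the order given.
Side lengths²: AB² = 40, AC² = 41, BC² = 13.
Since AC² = 41 < 40 + 13 = 53, the triangle is acute, so the smallest enclosing circle is the circumcircle.
Circumcentre = (1/22, -7/22), r² = 2665/242.
Diameter = 2r = 2√(2665/242) ≈ 6.637.

6.637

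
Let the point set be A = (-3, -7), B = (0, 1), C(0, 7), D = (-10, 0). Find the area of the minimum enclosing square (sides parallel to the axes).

The bounding box has width 10 and height 14.
An axis-aligned square enclosing the set must have side ≥ max(width, height).
So the minimum side is max(10, 14) = 14.
Area = 14² = 196.

196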